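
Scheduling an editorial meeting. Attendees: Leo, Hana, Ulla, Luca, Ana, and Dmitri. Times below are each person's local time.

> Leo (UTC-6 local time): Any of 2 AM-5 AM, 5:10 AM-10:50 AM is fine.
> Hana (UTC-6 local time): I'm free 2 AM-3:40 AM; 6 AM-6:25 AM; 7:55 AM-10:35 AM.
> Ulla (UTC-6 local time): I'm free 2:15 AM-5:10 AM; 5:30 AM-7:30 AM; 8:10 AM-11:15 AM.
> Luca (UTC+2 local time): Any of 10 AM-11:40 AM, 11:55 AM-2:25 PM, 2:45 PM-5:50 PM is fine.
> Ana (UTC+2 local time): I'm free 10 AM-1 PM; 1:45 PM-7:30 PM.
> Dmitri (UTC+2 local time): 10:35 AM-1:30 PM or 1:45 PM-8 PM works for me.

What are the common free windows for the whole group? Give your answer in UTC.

08:35-09:40, 12:00-12:25, 14:10-15:50

Leo in UTC: 08:00-11:00, 11:10-16:50 (add 6h to convert from UTC-6).
Hana in UTC: 08:00-09:40, 12:00-12:25, 13:55-16:35 (add 6h to convert from UTC-6).
Ulla in UTC: 08:15-11:10, 11:30-13:30, 14:10-17:15 (add 6h to convert from UTC-6).
Luca in UTC: 08:00-09:40, 09:55-12:25, 12:45-15:50 (subtract 2h to convert from UTC+2).
Ana in UTC: 08:00-11:00, 11:45-17:30 (subtract 2h to convert from UTC+2).
Dmitri in UTC: 08:35-11:30, 11:45-18:00 (subtract 2h to convert from UTC+2).
Leo ∩ Hana: 08:00-09:40, 12:00-12:25, 13:55-16:35.
Leo ∩ Hana ∩ Ulla: 08:15-09:40, 12:00-12:25, 14:10-16:35.
Leo ∩ Hana ∩ Ulla ∩ Luca: 08:15-09:40, 12:00-12:25, 14:10-15:50.
Leo ∩ Hana ∩ Ulla ∩ Luca ∩ Ana: 08:15-09:40, 12:00-12:25, 14:10-15:50.
Leo ∩ Hana ∩ Ulla ∩ Luca ∩ Ana ∩ Dmitri: 08:35-09:40, 12:00-12:25, 14:10-15:50.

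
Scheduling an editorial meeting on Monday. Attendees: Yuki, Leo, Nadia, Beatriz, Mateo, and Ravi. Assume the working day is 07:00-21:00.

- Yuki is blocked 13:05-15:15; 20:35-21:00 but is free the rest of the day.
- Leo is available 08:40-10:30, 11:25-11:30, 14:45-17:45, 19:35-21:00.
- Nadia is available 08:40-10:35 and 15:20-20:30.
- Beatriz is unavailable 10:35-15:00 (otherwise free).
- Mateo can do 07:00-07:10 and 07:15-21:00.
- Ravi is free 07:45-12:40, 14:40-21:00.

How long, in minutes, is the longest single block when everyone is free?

Yuki free: 07:00-13:05, 15:15-20:35 (invert busy blocks within the working day).
Leo free: 08:40-10:30, 11:25-11:30, 14:45-17:45, 19:35-21:00.
Nadia free: 08:40-10:35, 15:20-20:30.
Beatriz free: 07:00-10:35, 15:00-21:00 (invert busy blocks within the working day).
Mateo free: 07:00-07:10, 07:15-21:00.
Ravi free: 07:45-12:40, 14:40-21:00.
Yuki ∩ Leo: 08:40-10:30, 11:25-11:30, 15:15-17:45, 19:35-20:35.
Yuki ∩ Leo ∩ Nadia: 08:40-10:30, 15:20-17:45, 19:35-20:30.
Yuki ∩ Leo ∩ Nadia ∩ Beatriz: 08:40-10:30, 15:20-17:45, 19:35-20:30.
Yuki ∩ Leo ∩ Nadia ∩ Beatriz ∩ Mateo: 08:40-10:30, 15:20-17:45, 19:35-20:30.
Yuki ∩ Leo ∩ Nadia ∩ Beatriz ∩ Mateo ∩ Ravi: 08:40-10:30, 15:20-17:45, 19:35-20:30.
The longest is 15:20-17:45 at 145 minutes.

145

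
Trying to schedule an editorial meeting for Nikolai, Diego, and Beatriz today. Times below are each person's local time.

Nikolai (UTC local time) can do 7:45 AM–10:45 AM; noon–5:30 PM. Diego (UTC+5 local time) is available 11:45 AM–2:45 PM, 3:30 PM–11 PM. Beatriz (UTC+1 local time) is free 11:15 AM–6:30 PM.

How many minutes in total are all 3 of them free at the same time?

Nikolai in UTC: 07:45-10:45, 12:00-17:30.
Diego in UTC: 06:45-09:45, 10:30-18:00 (subtract 5h to convert from UTC+5).
Beatriz in UTC: 10:15-17:30 (subtract 1h to convert from UTC+1).
Nikolai ∩ Diego: 07:45-09:45, 10:30-10:45, 12:00-17:30.
Nikolai ∩ Diego ∩ Beatriz: 10:30-10:45, 12:00-17:30.
So the common availability across everyone is 10:30-10:45, 12:00-17:30.
Summing the common windows: 15 + 330 = 345 minutes.

345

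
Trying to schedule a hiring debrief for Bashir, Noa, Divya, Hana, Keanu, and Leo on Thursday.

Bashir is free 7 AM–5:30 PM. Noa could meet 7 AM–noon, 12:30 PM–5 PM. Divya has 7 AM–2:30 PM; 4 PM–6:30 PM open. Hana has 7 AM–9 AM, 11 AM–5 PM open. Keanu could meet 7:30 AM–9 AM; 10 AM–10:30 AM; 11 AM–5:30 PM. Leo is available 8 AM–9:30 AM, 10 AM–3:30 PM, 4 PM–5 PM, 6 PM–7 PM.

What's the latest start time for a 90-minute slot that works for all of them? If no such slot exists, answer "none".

13:00

Bashir ∩ Noa: 07:00-12:00, 12:30-17:00.
Bashir ∩ Noa ∩ Divya: 07:00-12:00, 12:30-14:30, 16:00-17:00.
Bashir ∩ Noa ∩ Divya ∩ Hana: 07:00-09:00, 11:00-12:00, 12:30-14:30, 16:00-17:00.
Bashir ∩ Noa ∩ Divya ∩ Hana ∩ Keanu: 07:30-09:00, 11:00-12:00, 12:30-14:30, 16:00-17:00.
Bashir ∩ Noa ∩ Divya ∩ Hana ∩ Keanu ∩ Leo: 08:00-09:00, 11:00-12:00, 12:30-14:30, 16:00-17:00.
The last common window of at least 90 minutes is 12:30-14:30; a 90-minute meeting can start as late as 13:00 and still end by 14:30.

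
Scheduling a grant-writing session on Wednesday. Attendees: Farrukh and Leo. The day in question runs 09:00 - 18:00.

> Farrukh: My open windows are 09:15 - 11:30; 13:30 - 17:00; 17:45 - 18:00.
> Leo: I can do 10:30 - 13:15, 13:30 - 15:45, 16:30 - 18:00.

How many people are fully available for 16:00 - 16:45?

1

Farrukh can make the full 16:00-16:45 slot — that's 1.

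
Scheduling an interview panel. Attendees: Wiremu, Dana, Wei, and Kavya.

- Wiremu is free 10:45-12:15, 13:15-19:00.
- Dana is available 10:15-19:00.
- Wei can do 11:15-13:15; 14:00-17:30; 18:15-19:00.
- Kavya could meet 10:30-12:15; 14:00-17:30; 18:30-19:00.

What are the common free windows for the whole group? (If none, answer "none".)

Wiremu ∩ Dana: 10:45-12:15, 13:15-19:00.
Wiremu ∩ Dana ∩ Wei: 11:15-12:15, 14:00-17:30, 18:15-19:00.
Wiremu ∩ Dana ∩ Wei ∩ Kavya: 11:15-12:15, 14:00-17:30, 18:30-19:00.
So the common availability across everyone is 11:15-12:15, 14:00-17:30, 18:30-19:00.

11:15-12:15, 14:00-17:30, 18:30-19:00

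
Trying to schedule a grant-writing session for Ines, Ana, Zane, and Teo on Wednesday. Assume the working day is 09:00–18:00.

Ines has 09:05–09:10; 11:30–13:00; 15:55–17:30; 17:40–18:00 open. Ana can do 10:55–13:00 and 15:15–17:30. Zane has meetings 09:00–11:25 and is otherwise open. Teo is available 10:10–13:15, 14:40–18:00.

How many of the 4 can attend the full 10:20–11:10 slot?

1

Ines free: 09:05-09:10, 11:30-13:00, 15:55-17:30, 17:40-18:00.
Ana free: 10:55-13:00, 15:15-17:30.
Zane free: 11:25-18:00 (invert busy blocks within the working day).
Teo free: 10:10-13:15, 14:40-18:00.
Teo can make the full 10:20-11:10 slot — that's 1.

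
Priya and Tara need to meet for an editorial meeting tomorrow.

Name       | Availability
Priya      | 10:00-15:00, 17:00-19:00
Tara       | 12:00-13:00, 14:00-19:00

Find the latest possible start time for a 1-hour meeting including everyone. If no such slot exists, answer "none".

Priya ∩ Tara: 12:00-13:00, 14:00-15:00, 17:00-19:00.
The last common window of at least 60 minutes is 17:00-19:00; a 60-minute meeting can start as late as 18:00 and still end by 19:00.

18:00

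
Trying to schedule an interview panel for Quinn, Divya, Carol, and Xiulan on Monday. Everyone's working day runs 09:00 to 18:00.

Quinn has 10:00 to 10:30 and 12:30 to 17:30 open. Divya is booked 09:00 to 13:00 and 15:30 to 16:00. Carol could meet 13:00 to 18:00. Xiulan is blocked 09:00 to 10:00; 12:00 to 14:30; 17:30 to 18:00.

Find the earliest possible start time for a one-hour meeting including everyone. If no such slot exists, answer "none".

14:30

Quinn free: 10:00-10:30, 12:30-17:30.
Divya free: 13:00-15:30, 16:00-18:00 (invert busy blocks within the working day).
Carol free: 13:00-18:00.
Xiulan free: 10:00-12:00, 14:30-17:30 (invert busy blocks within the working day).
Quinn ∩ Divya: 13:00-15:30, 16:00-17:30.
Quinn ∩ Divya ∩ Carol: 13:00-15:30, 16:00-17:30.
Quinn ∩ Divya ∩ Carol ∩ Xiulan: 14:30-15:30, 16:00-17:30.
So the common availability across everyone is 14:30-15:30, 16:00-17:30.
The first common window of at least 60 minutes is 14:30-15:30, so the earliest start is 14:30.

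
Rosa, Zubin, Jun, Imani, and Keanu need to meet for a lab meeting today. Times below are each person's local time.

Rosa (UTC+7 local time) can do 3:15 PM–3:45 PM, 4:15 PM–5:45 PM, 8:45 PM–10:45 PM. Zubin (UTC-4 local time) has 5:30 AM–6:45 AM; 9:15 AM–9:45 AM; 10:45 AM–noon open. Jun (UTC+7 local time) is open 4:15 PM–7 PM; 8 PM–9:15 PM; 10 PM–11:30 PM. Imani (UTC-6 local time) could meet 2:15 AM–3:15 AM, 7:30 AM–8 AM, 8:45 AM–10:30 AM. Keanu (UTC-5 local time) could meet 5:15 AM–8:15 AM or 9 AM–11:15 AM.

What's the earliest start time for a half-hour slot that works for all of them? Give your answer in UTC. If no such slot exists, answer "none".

15:00

Rosa in UTC: 08:15-08:45, 09:15-10:45, 13:45-15:45 (subtract 7h to convert from UTC+7).
Zubin in UTC: 09:30-10:45, 13:15-13:45, 14:45-16:00 (add 4h to convert from UTC-4).
Jun in UTC: 09:15-12:00, 13:00-14:15, 15:00-16:30 (subtract 7h to convert from UTC+7).
Imani in UTC: 08:15-09:15, 13:30-14:00, 14:45-16:30 (add 6h to convert from UTC-6).
Keanu in UTC: 10:15-13:15, 14:00-16:15 (add 5h to convert from UTC-5).
Rosa ∩ Zubin: 09:30-10:45, 14:45-15:45.
Rosa ∩ Zubin ∩ Jun: 09:30-10:45, 15:00-15:45.
Rosa ∩ Zubin ∩ Jun ∩ Imani: 15:00-15:45.
Rosa ∩ Zubin ∩ Jun ∩ Imani ∩ Keanu: 15:00-15:45.
The first common window of at least 30 minutes is 15:00-15:45, so the earliest start is 15:00.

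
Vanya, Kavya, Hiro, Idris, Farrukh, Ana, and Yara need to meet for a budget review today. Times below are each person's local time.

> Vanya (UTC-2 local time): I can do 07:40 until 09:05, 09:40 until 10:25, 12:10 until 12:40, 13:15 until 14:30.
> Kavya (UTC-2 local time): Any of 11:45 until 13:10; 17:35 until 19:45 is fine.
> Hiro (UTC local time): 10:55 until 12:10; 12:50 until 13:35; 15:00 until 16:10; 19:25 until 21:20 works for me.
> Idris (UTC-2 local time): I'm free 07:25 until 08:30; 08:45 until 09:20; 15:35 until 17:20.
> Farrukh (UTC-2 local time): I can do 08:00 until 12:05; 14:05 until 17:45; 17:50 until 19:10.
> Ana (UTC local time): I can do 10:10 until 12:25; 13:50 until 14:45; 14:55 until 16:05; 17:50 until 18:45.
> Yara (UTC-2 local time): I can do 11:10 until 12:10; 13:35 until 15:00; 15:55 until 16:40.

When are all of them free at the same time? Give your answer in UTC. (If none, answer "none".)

none

Vanya in UTC: 09:40-11:05, 11:40-12:25, 14:10-14:40, 15:15-16:30 (add 2h to convert from UTC-2).
Kavya in UTC: 13:45-15:10, 19:35-21:45 (add 2h to convert from UTC-2).
Hiro in UTC: 10:55-12:10, 12:50-13:35, 15:00-16:10, 19:25-21:20.
Idris in UTC: 09:25-10:30, 10:45-11:20, 17:35-19:20 (add 2h to convert from UTC-2).
Farrukh in UTC: 10:00-14:05, 16:05-19:45, 19:50-21:10 (add 2h to convert from UTC-2).
Ana in UTC: 10:10-12:25, 13:50-14:45, 14:55-16:05, 17:50-18:45.
Yara in UTC: 13:10-14:10, 15:35-17:00, 17:55-18:40 (add 2h to convert from UTC-2).
Vanya ∩ Kavya: 14:10-14:40.
Vanya ∩ Kavya ∩ Hiro: ∅.
Vanya ∩ Kavya ∩ Hiro ∩ Idris: ∅.
Vanya ∩ Kavya ∩ Hiro ∩ Idris ∩ Farrukh: ∅.
Vanya ∩ Kavya ∩ Hiro ∩ Idris ∩ Farrukh ∩ Ana: ∅.
Vanya ∩ Kavya ∩ Hiro ∩ Idris ∩ Farrukh ∩ Ana ∩ Yara: ∅.
There is no time when everyone is free.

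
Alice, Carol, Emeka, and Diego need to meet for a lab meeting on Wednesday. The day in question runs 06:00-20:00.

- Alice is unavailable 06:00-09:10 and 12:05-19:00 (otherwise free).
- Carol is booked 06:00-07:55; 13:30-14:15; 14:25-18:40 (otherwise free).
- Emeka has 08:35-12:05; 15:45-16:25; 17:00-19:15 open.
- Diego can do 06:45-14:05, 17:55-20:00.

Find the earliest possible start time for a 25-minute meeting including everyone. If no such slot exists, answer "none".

09:10

Alice free: 09:10-12:05, 19:00-20:00 (invert busy blocks within the working day).
Carol free: 07:55-13:30, 14:15-14:25, 18:40-20:00 (invert busy blocks within the working day).
Emeka free: 08:35-12:05, 15:45-16:25, 17:00-19:15.
Diego free: 06:45-14:05, 17:55-20:00.
Alice ∩ Carol: 09:10-12:05, 19:00-20:00.
Alice ∩ Carol ∩ Emeka: 09:10-12:05, 19:00-19:15.
Alice ∩ Carol ∩ Emeka ∩ Diego: 09:10-12:05, 19:00-19:15.
So the common availability across everyone is 09:10-12:05, 19:00-19:15.
The first common window of at least 25 minutes is 09:10-12:05, so the earliest start is 09:10.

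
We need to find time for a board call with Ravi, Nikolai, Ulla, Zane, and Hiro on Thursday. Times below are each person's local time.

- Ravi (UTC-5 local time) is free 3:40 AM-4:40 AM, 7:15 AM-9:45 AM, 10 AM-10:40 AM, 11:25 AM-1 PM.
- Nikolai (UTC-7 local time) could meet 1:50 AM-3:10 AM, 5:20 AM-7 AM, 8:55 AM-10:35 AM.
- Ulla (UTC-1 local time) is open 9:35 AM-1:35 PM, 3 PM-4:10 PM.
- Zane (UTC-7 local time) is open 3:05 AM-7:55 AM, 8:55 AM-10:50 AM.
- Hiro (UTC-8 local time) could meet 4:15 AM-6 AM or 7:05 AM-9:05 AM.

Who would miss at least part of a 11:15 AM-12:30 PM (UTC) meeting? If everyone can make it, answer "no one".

Hiro, Nikolai, Ravi

Ravi in UTC: 08:40-09:40, 12:15-14:45, 15:00-15:40, 16:25-18:00 (add 5h to convert from UTC-5).
Nikolai in UTC: 08:50-10:10, 12:20-14:00, 15:55-17:35 (add 7h to convert from UTC-7).
Ulla in UTC: 10:35-14:35, 16:00-17:10 (add 1h to convert from UTC-1).
Zane in UTC: 10:05-14:55, 15:55-17:50 (add 7h to convert from UTC-7).
Hiro in UTC: 12:15-14:00, 15:05-17:05 (add 8h to convert from UTC-8).
Ravi: not fully free for 11:15-12:30. Nikolai: not fully free for 11:15-12:30. Ulla: free for 11:15-12:30. Zane: free for 11:15-12:30. Hiro: not fully free for 11:15-12:30.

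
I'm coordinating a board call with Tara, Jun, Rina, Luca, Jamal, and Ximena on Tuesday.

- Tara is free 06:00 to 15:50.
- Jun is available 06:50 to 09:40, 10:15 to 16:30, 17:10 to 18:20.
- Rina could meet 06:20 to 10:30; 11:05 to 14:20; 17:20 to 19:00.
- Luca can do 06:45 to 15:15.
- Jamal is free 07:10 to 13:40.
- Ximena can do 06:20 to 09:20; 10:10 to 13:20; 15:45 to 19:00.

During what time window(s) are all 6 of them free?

07:10-09:20, 10:15-10:30, 11:05-13:20

Tara ∩ Jun: 06:50-09:40, 10:15-15:50.
Tara ∩ Jun ∩ Rina: 06:50-09:40, 10:15-10:30, 11:05-14:20.
Tara ∩ Jun ∩ Rina ∩ Luca: 06:50-09:40, 10:15-10:30, 11:05-14:20.
Tara ∩ Jun ∩ Rina ∩ Luca ∩ Jamal: 07:10-09:40, 10:15-10:30, 11:05-13:40.
Tara ∩ Jun ∩ Rina ∩ Luca ∩ Jamal ∩ Ximena: 07:10-09:20, 10:15-10:30, 11:05-13:20.
So the common availability across everyone is 07:10-09:20, 10:15-10:30, 11:05-13:20.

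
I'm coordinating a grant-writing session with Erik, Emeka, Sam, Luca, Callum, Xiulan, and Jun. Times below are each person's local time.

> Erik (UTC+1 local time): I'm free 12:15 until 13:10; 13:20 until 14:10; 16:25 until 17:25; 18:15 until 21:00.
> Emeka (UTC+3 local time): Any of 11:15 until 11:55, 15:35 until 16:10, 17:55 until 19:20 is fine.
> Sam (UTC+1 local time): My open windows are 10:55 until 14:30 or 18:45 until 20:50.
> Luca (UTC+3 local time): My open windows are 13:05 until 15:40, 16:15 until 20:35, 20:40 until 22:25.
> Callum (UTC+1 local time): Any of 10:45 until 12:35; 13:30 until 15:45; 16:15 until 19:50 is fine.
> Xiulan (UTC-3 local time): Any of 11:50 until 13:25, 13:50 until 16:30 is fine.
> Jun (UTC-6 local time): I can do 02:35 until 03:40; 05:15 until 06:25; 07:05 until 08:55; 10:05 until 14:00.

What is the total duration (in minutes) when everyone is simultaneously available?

0

Erik in UTC: 11:15-12:10, 12:20-13:10, 15:25-16:25, 17:15-20:00 (subtract 1h to convert from UTC+1).
Emeka in UTC: 08:15-08:55, 12:35-13:10, 14:55-16:20 (subtract 3h to convert from UTC+3).
Sam in UTC: 09:55-13:30, 17:45-19:50 (subtract 1h to convert from UTC+1).
Luca in UTC: 10:05-12:40, 13:15-17:35, 17:40-19:25 (subtract 3h to convert from UTC+3).
Callum in UTC: 09:45-11:35, 12:30-14:45, 15:15-18:50 (subtract 1h to convert from UTC+1).
Xiulan in UTC: 14:50-16:25, 16:50-19:30 (add 3h to convert from UTC-3).
Jun in UTC: 08:35-09:40, 11:15-12:25, 13:05-14:55, 16:05-20:00 (add 6h to convert from UTC-6).
Erik ∩ Emeka: 12:35-13:10, 15:25-16:20.
Erik ∩ Emeka ∩ Sam: 12:35-13:10.
Erik ∩ Emeka ∩ Sam ∩ Luca: 12:35-12:40.
Erik ∩ Emeka ∩ Sam ∩ Luca ∩ Callum: 12:35-12:40.
Erik ∩ Emeka ∩ Sam ∩ Luca ∩ Callum ∩ Xiulan: ∅.
Erik ∩ Emeka ∩ Sam ∩ Luca ∩ Callum ∩ Xiulan ∩ Jun: ∅.
There is no time when everyone is free.
There is no common window, so the total is 0 minutes.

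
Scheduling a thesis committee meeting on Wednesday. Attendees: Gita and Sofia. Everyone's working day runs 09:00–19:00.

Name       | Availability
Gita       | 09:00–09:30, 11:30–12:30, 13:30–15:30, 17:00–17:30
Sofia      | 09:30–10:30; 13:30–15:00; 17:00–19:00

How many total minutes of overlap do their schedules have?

120

Gita ∩ Sofia: 13:30-15:00, 17:00-17:30.
So the common availability across everyone is 13:30-15:00, 17:00-17:30.
Summing the common windows: 90 + 30 = 120 minutes.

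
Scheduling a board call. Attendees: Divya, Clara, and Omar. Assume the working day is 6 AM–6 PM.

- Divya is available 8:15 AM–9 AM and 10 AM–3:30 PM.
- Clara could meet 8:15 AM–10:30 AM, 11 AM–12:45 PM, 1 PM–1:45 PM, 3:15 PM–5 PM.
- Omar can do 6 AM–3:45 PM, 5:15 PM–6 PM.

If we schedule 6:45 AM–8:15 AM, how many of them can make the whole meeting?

Omar can make the full 06:45-08:15 slot — that's 1.

1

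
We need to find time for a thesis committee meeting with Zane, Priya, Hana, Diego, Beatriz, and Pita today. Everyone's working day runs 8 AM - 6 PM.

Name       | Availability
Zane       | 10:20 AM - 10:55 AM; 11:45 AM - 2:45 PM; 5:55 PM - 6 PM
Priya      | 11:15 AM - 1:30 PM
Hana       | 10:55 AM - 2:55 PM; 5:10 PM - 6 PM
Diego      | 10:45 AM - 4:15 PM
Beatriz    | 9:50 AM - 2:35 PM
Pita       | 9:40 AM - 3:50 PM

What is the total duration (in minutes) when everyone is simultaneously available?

Zane ∩ Priya: 11:45-13:30.
Zane ∩ Priya ∩ Hana: 11:45-13:30.
Zane ∩ Priya ∩ Hana ∩ Diego: 11:45-13:30.
Zane ∩ Priya ∩ Hana ∩ Diego ∩ Beatriz: 11:45-13:30.
Zane ∩ Priya ∩ Hana ∩ Diego ∩ Beatriz ∩ Pita: 11:45-13:30.
So the common availability across everyone is 11:45-13:30.
That's a single block of 105 minutes.

105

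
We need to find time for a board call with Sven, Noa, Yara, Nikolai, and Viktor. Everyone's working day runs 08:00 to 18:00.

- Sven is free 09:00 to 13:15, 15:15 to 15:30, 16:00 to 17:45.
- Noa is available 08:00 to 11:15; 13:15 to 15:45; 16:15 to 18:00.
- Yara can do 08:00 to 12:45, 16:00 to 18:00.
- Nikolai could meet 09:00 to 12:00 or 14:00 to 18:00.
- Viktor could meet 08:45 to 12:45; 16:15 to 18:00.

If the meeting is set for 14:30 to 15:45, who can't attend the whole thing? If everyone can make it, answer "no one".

Sven: not fully free for 14:30-15:45. Noa: free for 14:30-15:45. Yara: not fully free for 14:30-15:45. Nikolai: free for 14:30-15:45. Viktor: not fully free for 14:30-15:45.

Sven, Viktor, Yara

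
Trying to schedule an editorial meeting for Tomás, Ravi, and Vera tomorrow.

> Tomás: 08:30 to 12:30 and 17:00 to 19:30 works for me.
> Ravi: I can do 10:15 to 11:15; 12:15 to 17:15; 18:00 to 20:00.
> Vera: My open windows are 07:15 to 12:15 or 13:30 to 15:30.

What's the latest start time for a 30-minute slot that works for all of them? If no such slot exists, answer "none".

10:45

Tomás ∩ Ravi: 10:15-11:15, 12:15-12:30, 17:00-17:15, 18:00-19:30.
Tomás ∩ Ravi ∩ Vera: 10:15-11:15.
The last common window of at least 30 minutes is 10:15-11:15; a 30-minute meeting can start as late as 10:45 and still end by 11:15.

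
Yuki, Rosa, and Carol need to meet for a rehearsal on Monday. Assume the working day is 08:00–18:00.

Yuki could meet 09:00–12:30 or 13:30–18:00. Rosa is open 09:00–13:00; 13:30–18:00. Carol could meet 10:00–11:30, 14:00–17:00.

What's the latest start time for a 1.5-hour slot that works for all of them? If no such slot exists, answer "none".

15:30

Yuki ∩ Rosa: 09:00-12:30, 13:30-18:00.
Yuki ∩ Rosa ∩ Carol: 10:00-11:30, 14:00-17:00.
So the common availability across everyone is 10:00-11:30, 14:00-17:00.
The last common window of at least 90 minutes is 14:00-17:00; a 90-minute meeting can start as late as 15:30 and still end by 17:00.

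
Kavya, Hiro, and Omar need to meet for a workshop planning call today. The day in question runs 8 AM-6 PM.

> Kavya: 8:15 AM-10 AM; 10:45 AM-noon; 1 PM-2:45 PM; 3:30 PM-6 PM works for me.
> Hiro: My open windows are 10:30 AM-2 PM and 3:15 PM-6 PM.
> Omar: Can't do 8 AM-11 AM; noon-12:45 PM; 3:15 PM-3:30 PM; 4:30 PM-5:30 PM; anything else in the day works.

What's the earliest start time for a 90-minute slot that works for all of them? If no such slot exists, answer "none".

Kavya free: 08:15-10:00, 10:45-12:00, 13:00-14:45, 15:30-18:00.
Hiro free: 10:30-14:00, 15:15-18:00.
Omar free: 11:00-12:00, 12:45-15:15, 15:30-16:30, 17:30-18:00 (invert busy blocks within the working day).
Kavya ∩ Hiro: 10:45-12:00, 13:00-14:00, 15:30-18:00.
Kavya ∩ Hiro ∩ Omar: 11:00-12:00, 13:00-14:00, 15:30-16:30, 17:30-18:00.
No common window is at least 90 minutes long.

none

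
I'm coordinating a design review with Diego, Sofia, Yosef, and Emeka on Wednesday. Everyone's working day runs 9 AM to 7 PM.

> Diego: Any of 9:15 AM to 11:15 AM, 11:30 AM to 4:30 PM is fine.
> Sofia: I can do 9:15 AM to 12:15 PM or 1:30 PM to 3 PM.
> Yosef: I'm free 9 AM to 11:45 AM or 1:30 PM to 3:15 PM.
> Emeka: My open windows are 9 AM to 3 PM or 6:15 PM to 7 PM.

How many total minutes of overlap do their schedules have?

Diego ∩ Sofia: 09:15-11:15, 11:30-12:15, 13:30-15:00.
Diego ∩ Sofia ∩ Yosef: 09:15-11:15, 11:30-11:45, 13:30-15:00.
Diego ∩ Sofia ∩ Yosef ∩ Emeka: 09:15-11:15, 11:30-11:45, 13:30-15:00.
Summing the common windows: 120 + 15 + 90 = 225 minutes.

225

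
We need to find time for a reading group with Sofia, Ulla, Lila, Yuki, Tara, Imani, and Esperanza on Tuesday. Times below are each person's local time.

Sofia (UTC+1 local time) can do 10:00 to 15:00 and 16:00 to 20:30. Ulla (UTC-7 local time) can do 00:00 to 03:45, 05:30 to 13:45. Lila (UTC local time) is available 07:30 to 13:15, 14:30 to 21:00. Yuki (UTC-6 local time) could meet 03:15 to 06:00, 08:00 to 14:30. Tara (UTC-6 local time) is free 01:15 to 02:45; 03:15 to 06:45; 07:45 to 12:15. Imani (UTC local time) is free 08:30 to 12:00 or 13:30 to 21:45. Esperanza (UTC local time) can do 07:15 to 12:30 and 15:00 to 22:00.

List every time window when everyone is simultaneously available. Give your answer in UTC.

09:15-10:45, 15:00-18:15

Sofia in UTC: 09:00-14:00, 15:00-19:30 (subtract 1h to convert from UTC+1).
Ulla in UTC: 07:00-10:45, 12:30-20:45 (add 7h to convert from UTC-7).
Lila in UTC: 07:30-13:15, 14:30-21:00.
Yuki in UTC: 09:15-12:00, 14:00-20:30 (add 6h to convert from UTC-6).
Tara in UTC: 07:15-08:45, 09:15-12:45, 13:45-18:15 (add 6h to convert from UTC-6).
Imani in UTC: 08:30-12:00, 13:30-21:45.
Esperanza in UTC: 07:15-12:30, 15:00-22:00.
Sofia ∩ Ulla: 09:00-10:45, 12:30-14:00, 15:00-19:30.
Sofia ∩ Ulla ∩ Lila: 09:00-10:45, 12:30-13:15, 15:00-19:30.
Sofia ∩ Ulla ∩ Lila ∩ Yuki: 09:15-10:45, 15:00-19:30.
Sofia ∩ Ulla ∩ Lila ∩ Yuki ∩ Tara: 09:15-10:45, 15:00-18:15.
Sofia ∩ Ulla ∩ Lila ∩ Yuki ∩ Tara ∩ Imani: 09:15-10:45, 15:00-18:15.
Sofia ∩ Ulla ∩ Lila ∩ Yuki ∩ Tara ∩ Imani ∩ Esperanza: 09:15-10:45, 15:00-18:15.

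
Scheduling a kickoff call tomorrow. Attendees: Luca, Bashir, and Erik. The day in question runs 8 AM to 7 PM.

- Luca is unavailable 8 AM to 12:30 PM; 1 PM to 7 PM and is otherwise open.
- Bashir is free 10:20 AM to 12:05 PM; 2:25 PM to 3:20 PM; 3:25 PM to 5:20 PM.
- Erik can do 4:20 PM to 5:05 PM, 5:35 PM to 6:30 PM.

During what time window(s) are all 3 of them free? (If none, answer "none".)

none

Luca free: 12:30-13:00 (invert busy blocks within the working day).
Bashir free: 10:20-12:05, 14:25-15:20, 15:25-17:20.
Erik free: 16:20-17:05, 17:35-18:30.
Luca ∩ Bashir: ∅.
Luca ∩ Bashir ∩ Erik: ∅.
There is no time when everyone is free.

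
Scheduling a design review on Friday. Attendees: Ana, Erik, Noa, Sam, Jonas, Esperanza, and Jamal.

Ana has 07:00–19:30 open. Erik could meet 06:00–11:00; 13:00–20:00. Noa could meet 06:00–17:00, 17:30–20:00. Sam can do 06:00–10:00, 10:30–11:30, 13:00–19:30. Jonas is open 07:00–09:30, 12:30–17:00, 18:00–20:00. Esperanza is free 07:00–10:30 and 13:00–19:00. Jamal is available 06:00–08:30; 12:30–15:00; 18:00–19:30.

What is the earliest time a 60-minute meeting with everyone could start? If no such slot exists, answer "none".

07:00

Ana ∩ Erik: 07:00-11:00, 13:00-19:30.
Ana ∩ Erik ∩ Noa: 07:00-11:00, 13:00-17:00, 17:30-19:30.
Ana ∩ Erik ∩ Noa ∩ Sam: 07:00-10:00, 10:30-11:00, 13:00-17:00, 17:30-19:30.
Ana ∩ Erik ∩ Noa ∩ Sam ∩ Jonas: 07:00-09:30, 13:00-17:00, 18:00-19:30.
Ana ∩ Erik ∩ Noa ∩ Sam ∩ Jonas ∩ Esperanza: 07:00-09:30, 13:00-17:00, 18:00-19:00.
Ana ∩ Erik ∩ Noa ∩ Sam ∩ Jonas ∩ Esperanza ∩ Jamal: 07:00-08:30, 13:00-15:00, 18:00-19:00.
Those are the intersection windows.
The first common window of at least 60 minutes is 07:00-08:30, so the earliest start is 07:00.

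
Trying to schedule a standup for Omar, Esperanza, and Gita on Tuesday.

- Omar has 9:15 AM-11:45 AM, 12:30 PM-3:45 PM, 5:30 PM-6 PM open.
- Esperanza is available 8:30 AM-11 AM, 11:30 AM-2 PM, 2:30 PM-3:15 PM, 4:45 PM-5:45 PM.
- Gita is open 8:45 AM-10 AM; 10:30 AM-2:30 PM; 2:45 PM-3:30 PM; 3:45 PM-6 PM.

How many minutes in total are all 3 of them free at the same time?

225

Omar ∩ Esperanza: 09:15-11:00, 11:30-11:45, 12:30-14:00, 14:30-15:15, 17:30-17:45.
Omar ∩ Esperanza ∩ Gita: 09:15-10:00, 10:30-11:00, 11:30-11:45, 12:30-14:00, 14:45-15:15, 17:30-17:45.
Summing the common windows: 45 + 30 + 15 + 90 + 30 + 15 = 225 minutes.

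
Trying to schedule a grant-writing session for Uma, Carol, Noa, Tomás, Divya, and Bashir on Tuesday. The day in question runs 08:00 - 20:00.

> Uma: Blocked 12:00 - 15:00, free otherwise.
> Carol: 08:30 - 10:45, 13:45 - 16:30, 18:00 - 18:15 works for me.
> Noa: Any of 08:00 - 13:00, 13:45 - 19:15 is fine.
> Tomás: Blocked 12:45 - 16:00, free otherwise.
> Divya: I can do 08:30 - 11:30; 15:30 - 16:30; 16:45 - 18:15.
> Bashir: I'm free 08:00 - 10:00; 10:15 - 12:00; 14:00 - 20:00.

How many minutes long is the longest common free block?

Uma free: 08:00-12:00, 15:00-20:00 (invert busy blocks within the working day).
Carol free: 08:30-10:45, 13:45-16:30, 18:00-18:15.
Noa free: 08:00-13:00, 13:45-19:15.
Tomás free: 08:00-12:45, 16:00-20:00 (invert busy blocks within the working day).
Divya free: 08:30-11:30, 15:30-16:30, 16:45-18:15.
Bashir free: 08:00-10:00, 10:15-12:00, 14:00-20:00.
Uma ∩ Carol: 08:30-10:45, 15:00-16:30, 18:00-18:15.
Uma ∩ Carol ∩ Noa: 08:30-10:45, 15:00-16:30, 18:00-18:15.
Uma ∩ Carol ∩ Noa ∩ Tomás: 08:30-10:45, 16:00-16:30, 18:00-18:15.
Uma ∩ Carol ∩ Noa ∩ Tomás ∩ Divya: 08:30-10:45, 16:00-16:30, 18:00-18:15.
Uma ∩ Carol ∩ Noa ∩ Tomás ∩ Divya ∩ Bashir: 08:30-10:00, 10:15-10:45, 16:00-16:30, 18:00-18:15.
So the common availability across everyone is 08:30-10:00, 10:15-10:45, 16:00-16:30, 18:00-18:15.
The longest is 08:30-10:00 at 90 minutes.

90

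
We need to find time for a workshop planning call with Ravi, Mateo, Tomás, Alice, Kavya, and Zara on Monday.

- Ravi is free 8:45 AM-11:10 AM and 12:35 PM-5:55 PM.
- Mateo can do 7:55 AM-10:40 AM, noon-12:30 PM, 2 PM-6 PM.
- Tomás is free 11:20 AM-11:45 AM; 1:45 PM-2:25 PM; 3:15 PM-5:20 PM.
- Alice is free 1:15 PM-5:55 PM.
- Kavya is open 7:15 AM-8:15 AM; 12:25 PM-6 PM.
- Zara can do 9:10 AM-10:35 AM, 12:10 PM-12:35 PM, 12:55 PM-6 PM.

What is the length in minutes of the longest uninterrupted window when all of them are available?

125

Ravi ∩ Mateo: 08:45-10:40, 14:00-17:55.
Ravi ∩ Mateo ∩ Tomás: 14:00-14:25, 15:15-17:20.
Ravi ∩ Mateo ∩ Tomás ∩ Alice: 14:00-14:25, 15:15-17:20.
Ravi ∩ Mateo ∩ Tomás ∩ Alice ∩ Kavya: 14:00-14:25, 15:15-17:20.
Ravi ∩ Mateo ∩ Tomás ∩ Alice ∩ Kavya ∩ Zara: 14:00-14:25, 15:15-17:20.
Those are the intersection windows.
The longest is 15:15-17:20 at 125 minutes.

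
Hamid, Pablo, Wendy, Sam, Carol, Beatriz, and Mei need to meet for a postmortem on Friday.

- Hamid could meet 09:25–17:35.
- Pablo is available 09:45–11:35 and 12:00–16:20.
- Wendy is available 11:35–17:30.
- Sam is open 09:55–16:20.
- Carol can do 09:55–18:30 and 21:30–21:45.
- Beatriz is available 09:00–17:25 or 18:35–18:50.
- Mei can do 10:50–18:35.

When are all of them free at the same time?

12:00-16:20

Hamid ∩ Pablo: 09:45-11:35, 12:00-16:20.
Hamid ∩ Pablo ∩ Wendy: 12:00-16:20.
Hamid ∩ Pablo ∩ Wendy ∩ Sam: 12:00-16:20.
Hamid ∩ Pablo ∩ Wendy ∩ Sam ∩ Carol: 12:00-16:20.
Hamid ∩ Pablo ∩ Wendy ∩ Sam ∩ Carol ∩ Beatriz: 12:00-16:20.
Hamid ∩ Pablo ∩ Wendy ∩ Sam ∩ Carol ∩ Beatriz ∩ Mei: 12:00-16:20.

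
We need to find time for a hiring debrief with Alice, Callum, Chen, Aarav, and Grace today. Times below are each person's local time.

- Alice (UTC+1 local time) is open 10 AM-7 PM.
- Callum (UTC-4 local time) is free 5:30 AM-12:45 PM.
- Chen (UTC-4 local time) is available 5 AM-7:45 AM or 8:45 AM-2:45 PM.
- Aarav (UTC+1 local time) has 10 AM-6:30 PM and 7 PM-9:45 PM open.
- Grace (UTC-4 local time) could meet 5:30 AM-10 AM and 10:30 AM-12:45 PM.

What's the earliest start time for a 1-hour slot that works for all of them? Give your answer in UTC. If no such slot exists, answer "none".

Alice in UTC: 09:00-18:00 (subtract 1h to convert from UTC+1).
Callum in UTC: 09:30-16:45 (add 4h to convert from UTC-4).
Chen in UTC: 09:00-11:45, 12:45-18:45 (add 4h to convert from UTC-4).
Aarav in UTC: 09:00-17:30, 18:00-20:45 (subtract 1h to convert from UTC+1).
Grace in UTC: 09:30-14:00, 14:30-16:45 (add 4h to convert from UTC-4).
Alice ∩ Callum: 09:30-16:45.
Alice ∩ Callum ∩ Chen: 09:30-11:45, 12:45-16:45.
Alice ∩ Callum ∩ Chen ∩ Aarav: 09:30-11:45, 12:45-16:45.
Alice ∩ Callum ∩ Chen ∩ Aarav ∩ Grace: 09:30-11:45, 12:45-14:00, 14:30-16:45.
The first common window of at least 60 minutes is 09:30-11:45, so the earliest start is 09:30.

09:30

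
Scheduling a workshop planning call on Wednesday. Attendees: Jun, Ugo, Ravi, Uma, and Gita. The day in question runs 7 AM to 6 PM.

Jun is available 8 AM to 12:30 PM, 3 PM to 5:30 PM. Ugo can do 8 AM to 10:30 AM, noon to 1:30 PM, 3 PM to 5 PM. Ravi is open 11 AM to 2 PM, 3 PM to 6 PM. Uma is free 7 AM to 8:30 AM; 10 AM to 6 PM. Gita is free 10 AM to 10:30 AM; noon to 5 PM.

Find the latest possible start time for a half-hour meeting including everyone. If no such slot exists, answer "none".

Jun ∩ Ugo: 08:00-10:30, 12:00-12:30, 15:00-17:00.
Jun ∩ Ugo ∩ Ravi: 12:00-12:30, 15:00-17:00.
Jun ∩ Ugo ∩ Ravi ∩ Uma: 12:00-12:30, 15:00-17:00.
Jun ∩ Ugo ∩ Ravi ∩ Uma ∩ Gita: 12:00-12:30, 15:00-17:00.
So the common availability across everyone is 12:00-12:30, 15:00-17:00.
The last common window of at least 30 minutes is 15:00-17:00; a 30-minute meeting can start as late as 16:30 and still end by 17:00.

16:30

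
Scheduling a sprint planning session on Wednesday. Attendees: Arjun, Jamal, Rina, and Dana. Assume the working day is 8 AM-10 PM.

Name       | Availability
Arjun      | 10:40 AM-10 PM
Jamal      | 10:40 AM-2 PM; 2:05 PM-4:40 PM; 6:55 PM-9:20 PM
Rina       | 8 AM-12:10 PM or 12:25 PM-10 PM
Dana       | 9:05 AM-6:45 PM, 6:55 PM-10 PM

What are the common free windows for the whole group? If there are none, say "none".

10:40-12:10, 12:25-14:00, 14:05-16:40, 18:55-21:20

Arjun ∩ Jamal: 10:40-14:00, 14:05-16:40, 18:55-21:20.
Arjun ∩ Jamal ∩ Rina: 10:40-12:10, 12:25-14:00, 14:05-16:40, 18:55-21:20.
Arjun ∩ Jamal ∩ Rina ∩ Dana: 10:40-12:10, 12:25-14:00, 14:05-16:40, 18:55-21:20.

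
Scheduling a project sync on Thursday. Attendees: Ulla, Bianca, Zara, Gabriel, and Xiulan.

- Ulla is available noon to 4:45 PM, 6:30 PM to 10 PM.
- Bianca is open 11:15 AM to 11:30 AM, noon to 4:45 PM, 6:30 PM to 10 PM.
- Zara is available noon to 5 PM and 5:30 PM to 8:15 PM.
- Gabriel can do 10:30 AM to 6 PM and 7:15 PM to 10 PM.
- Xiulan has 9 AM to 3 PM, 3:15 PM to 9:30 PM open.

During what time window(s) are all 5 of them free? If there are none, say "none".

Ulla ∩ Bianca: 12:00-16:45, 18:30-22:00.
Ulla ∩ Bianca ∩ Zara: 12:00-16:45, 18:30-20:15.
Ulla ∩ Bianca ∩ Zara ∩ Gabriel: 12:00-16:45, 19:15-20:15.
Ulla ∩ Bianca ∩ Zara ∩ Gabriel ∩ Xiulan: 12:00-15:00, 15:15-16:45, 19:15-20:15.

12:00-15:00, 15:15-16:45, 19:15-20:15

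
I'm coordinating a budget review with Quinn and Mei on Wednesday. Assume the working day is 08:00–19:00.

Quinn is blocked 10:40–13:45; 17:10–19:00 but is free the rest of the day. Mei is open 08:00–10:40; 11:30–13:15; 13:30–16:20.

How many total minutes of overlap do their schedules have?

315

Quinn free: 08:00-10:40, 13:45-17:10 (invert busy blocks within the working day).
Mei free: 08:00-10:40, 11:30-13:15, 13:30-16:20.
Quinn ∩ Mei: 08:00-10:40, 13:45-16:20.
Those are the intersection windows.
Summing the common windows: 160 + 155 = 315 minutes.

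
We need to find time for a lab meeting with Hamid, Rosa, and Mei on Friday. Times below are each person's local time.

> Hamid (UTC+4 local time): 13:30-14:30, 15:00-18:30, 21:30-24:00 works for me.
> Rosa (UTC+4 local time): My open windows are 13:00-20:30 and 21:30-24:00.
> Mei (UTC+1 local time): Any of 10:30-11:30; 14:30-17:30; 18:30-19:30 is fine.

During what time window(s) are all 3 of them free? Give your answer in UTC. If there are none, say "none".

09:30-10:30, 13:30-14:30, 17:30-18:30

Hamid in UTC: 09:30-10:30, 11:00-14:30, 17:30-20:00 (subtract 4h to convert from UTC+4).
Rosa in UTC: 09:00-16:30, 17:30-20:00 (subtract 4h to convert from UTC+4).
Mei in UTC: 09:30-10:30, 13:30-16:30, 17:30-18:30 (subtract 1h to convert from UTC+1).
Hamid ∩ Rosa: 09:30-10:30, 11:00-14:30, 17:30-20:00.
Hamid ∩ Rosa ∩ Mei: 09:30-10:30, 13:30-14:30, 17:30-18:30.
Those are the intersection windows.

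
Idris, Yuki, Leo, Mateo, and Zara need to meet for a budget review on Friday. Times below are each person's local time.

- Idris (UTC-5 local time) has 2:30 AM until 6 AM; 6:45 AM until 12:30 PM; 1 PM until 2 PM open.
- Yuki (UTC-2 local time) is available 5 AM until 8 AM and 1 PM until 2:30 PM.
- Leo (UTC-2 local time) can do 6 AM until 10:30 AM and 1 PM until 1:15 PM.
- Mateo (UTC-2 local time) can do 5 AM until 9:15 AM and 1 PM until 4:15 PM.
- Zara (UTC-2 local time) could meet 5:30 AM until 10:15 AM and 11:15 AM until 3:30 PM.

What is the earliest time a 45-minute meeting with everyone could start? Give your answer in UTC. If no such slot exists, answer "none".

Idris in UTC: 07:30-11:00, 11:45-17:30, 18:00-19:00 (add 5h to convert from UTC-5).
Yuki in UTC: 07:00-10:00, 15:00-16:30 (add 2h to convert from UTC-2).
Leo in UTC: 08:00-12:30, 15:00-15:15 (add 2h to convert from UTC-2).
Mateo in UTC: 07:00-11:15, 15:00-18:15 (add 2h to convert from UTC-2).
Zara in UTC: 07:30-12:15, 13:15-17:30 (add 2h to convert from UTC-2).
Idris ∩ Yuki: 07:30-10:00, 15:00-16:30.
Idris ∩ Yuki ∩ Leo: 08:00-10:00, 15:00-15:15.
Idris ∩ Yuki ∩ Leo ∩ Mateo: 08:00-10:00, 15:00-15:15.
Idris ∩ Yuki ∩ Leo ∩ Mateo ∩ Zara: 08:00-10:00, 15:00-15:15.
The first common window of at least 45 minutes is 08:00-10:00, so the earliest start is 08:00.

08:00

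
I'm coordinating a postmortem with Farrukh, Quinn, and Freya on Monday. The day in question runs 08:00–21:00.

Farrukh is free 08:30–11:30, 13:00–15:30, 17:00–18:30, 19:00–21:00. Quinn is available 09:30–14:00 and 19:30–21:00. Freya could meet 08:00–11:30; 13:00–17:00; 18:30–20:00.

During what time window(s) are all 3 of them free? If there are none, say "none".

Farrukh ∩ Quinn: 09:30-11:30, 13:00-14:00, 19:30-21:00.
Farrukh ∩ Quinn ∩ Freya: 09:30-11:30, 13:00-14:00, 19:30-20:00.

09:30-11:30, 13:00-14:00, 19:30-20:00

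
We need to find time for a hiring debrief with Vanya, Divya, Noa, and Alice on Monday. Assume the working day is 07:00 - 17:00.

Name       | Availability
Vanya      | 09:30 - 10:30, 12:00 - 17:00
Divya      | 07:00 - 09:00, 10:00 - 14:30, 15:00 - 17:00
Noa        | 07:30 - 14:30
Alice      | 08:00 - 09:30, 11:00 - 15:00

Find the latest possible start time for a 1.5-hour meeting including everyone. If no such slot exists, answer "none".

13:00

Vanya ∩ Divya: 10:00-10:30, 12:00-14:30, 15:00-17:00.
Vanya ∩ Divya ∩ Noa: 10:00-10:30, 12:00-14:30.
Vanya ∩ Divya ∩ Noa ∩ Alice: 12:00-14:30.
The last common window of at least 90 minutes is 12:00-14:30; a 90-minute meeting can start as late as 13:00 and still end by 14:30.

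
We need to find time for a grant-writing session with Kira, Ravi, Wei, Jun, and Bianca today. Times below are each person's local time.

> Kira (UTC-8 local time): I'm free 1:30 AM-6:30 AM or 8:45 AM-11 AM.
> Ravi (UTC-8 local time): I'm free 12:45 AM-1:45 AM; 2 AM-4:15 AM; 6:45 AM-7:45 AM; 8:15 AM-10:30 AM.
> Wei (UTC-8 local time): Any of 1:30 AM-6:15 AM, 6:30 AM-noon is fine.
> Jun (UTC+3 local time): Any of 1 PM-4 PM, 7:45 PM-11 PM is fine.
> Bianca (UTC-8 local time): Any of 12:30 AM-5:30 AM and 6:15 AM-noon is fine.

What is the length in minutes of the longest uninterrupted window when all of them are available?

135

Kira in UTC: 09:30-14:30, 16:45-19:00 (add 8h to convert from UTC-8).
Ravi in UTC: 08:45-09:45, 10:00-12:15, 14:45-15:45, 16:15-18:30 (add 8h to convert from UTC-8).
Wei in UTC: 09:30-14:15, 14:30-20:00 (add 8h to convert from UTC-8).
Jun in UTC: 10:00-13:00, 16:45-20:00 (subtract 3h to convert from UTC+3).
Bianca in UTC: 08:30-13:30, 14:15-20:00 (add 8h to convert from UTC-8).
Kira ∩ Ravi: 09:30-09:45, 10:00-12:15, 16:45-18:30.
Kira ∩ Ravi ∩ Wei: 09:30-09:45, 10:00-12:15, 16:45-18:30.
Kira ∩ Ravi ∩ Wei ∩ Jun: 10:00-12:15, 16:45-18:30.
Kira ∩ Ravi ∩ Wei ∩ Jun ∩ Bianca: 10:00-12:15, 16:45-18:30.
The longest is 10:00-12:15 at 135 minutes.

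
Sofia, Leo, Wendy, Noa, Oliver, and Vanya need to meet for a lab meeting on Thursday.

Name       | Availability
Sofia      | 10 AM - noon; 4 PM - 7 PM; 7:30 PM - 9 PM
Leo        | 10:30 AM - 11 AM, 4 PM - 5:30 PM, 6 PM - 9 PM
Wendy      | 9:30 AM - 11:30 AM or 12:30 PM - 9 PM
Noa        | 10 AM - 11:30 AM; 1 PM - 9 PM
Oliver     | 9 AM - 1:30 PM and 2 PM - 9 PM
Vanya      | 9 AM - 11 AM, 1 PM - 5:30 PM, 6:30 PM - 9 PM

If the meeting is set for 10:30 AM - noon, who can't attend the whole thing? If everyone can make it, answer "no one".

Leo, Noa, Vanya, Wendy

Sofia: free for 10:30-12:00. Leo: not fully free for 10:30-12:00. Wendy: not fully free for 10:30-12:00. Noa: not fully free for 10:30-12:00. Oliver: free for 10:30-12:00. Vanya: not fully free for 10:30-12:00.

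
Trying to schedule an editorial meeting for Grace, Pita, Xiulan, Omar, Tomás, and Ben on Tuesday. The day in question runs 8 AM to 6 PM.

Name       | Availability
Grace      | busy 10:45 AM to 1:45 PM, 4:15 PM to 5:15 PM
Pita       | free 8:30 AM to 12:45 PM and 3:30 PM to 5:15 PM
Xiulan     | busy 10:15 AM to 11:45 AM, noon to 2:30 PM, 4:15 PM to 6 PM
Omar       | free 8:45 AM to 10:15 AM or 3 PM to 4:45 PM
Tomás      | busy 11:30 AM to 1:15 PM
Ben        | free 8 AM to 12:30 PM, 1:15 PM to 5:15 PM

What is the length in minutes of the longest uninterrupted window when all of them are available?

Grace free: 08:00-10:45, 13:45-16:15, 17:15-18:00 (invert busy blocks within the working day).
Pita free: 08:30-12:45, 15:30-17:15.
Xiulan free: 08:00-10:15, 11:45-12:00, 14:30-16:15 (invert busy blocks within the working day).
Omar free: 08:45-10:15, 15:00-16:45.
Tomás free: 08:00-11:30, 13:15-18:00 (invert busy blocks within the working day).
Ben free: 08:00-12:30, 13:15-17:15.
Grace ∩ Pita: 08:30-10:45, 15:30-16:15.
Grace ∩ Pita ∩ Xiulan: 08:30-10:15, 15:30-16:15.
Grace ∩ Pita ∩ Xiulan ∩ Omar: 08:45-10:15, 15:30-16:15.
Grace ∩ Pita ∩ Xiulan ∩ Omar ∩ Tomás: 08:45-10:15, 15:30-16:15.
Grace ∩ Pita ∩ Xiulan ∩ Omar ∩ Tomás ∩ Ben: 08:45-10:15, 15:30-16:15.
Those are the intersection windows.
The longest is 08:45-10:15 at 90 minutes.

90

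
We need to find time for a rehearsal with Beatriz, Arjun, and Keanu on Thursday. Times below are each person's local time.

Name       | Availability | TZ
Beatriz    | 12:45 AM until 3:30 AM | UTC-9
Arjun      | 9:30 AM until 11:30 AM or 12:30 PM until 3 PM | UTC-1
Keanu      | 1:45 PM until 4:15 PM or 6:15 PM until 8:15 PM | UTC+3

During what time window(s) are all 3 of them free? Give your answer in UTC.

Beatriz in UTC: 09:45-12:30 (add 9h to convert from UTC-9).
Arjun in UTC: 10:30-12:30, 13:30-16:00 (add 1h to convert from UTC-1).
Keanu in UTC: 10:45-13:15, 15:15-17:15 (subtract 3h to convert from UTC+3).
Beatriz ∩ Arjun: 10:30-12:30.
Beatriz ∩ Arjun ∩ Keanu: 10:45-12:30.
So the common availability across everyone is 10:45-12:30.

10:45-12:30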